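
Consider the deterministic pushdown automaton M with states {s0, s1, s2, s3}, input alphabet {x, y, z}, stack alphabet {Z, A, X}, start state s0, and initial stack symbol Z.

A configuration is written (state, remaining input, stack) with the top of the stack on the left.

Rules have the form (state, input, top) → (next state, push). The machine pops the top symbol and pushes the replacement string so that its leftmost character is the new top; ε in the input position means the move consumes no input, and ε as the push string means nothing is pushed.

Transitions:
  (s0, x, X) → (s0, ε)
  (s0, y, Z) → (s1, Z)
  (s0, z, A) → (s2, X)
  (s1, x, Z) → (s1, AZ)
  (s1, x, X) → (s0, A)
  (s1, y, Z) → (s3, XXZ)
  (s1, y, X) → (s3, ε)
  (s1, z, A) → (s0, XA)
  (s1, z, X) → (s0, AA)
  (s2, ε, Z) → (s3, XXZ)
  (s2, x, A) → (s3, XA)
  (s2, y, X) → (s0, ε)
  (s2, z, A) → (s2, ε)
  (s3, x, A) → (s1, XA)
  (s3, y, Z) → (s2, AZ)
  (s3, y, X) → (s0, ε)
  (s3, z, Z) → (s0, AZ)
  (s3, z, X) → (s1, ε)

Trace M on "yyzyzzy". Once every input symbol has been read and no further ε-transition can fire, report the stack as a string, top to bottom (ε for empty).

(s0, yyzyzzy, Z)
  read y, top Z: go to s1, push Z → (s1, yzyzzy, Z)
  read y, top Z: go to s3, push XXZ → (s3, zyzzy, XXZ)
  read z, top X: go to s1, push ε → (s1, yzzy, XZ)
  read y, top X: go to s3, push ε → (s3, zzy, Z)
  read z, top Z: go to s0, push AZ → (s0, zy, AZ)
  read z, top A: go to s2, push X → (s2, y, XZ)
  read y, top X: go to s0, push ε → (s0, ε, Z)
All input consumed in state s0 with stack Z.

Z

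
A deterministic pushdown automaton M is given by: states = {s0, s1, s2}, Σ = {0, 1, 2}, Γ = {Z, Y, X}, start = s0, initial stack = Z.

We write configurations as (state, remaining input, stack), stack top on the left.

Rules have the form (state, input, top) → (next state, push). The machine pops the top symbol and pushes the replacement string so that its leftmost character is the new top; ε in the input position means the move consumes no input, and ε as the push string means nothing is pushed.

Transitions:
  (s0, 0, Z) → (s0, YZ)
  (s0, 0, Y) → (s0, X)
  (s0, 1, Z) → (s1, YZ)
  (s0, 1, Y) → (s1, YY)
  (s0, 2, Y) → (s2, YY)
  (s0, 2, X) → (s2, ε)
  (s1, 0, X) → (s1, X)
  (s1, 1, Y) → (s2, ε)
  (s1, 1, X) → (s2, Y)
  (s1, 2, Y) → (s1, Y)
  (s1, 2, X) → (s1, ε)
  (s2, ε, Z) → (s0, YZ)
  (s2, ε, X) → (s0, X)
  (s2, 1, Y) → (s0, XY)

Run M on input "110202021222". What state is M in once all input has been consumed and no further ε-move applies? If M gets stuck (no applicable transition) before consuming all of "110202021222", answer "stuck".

(s0, 110202021222, Z)
  read 1, top Z: go to s1, push YZ → (s1, 10202021222, YZ)
  read 1, top Y: go to s2, push ε → (s2, 0202021222, Z)
  ε-move, top Z: go to s0, push YZ → (s0, 0202021222, YZ)
  read 0, top Y: go to s0, push X → (s0, 202021222, XZ)
  read 2, top X: go to s2, push ε → (s2, 02021222, Z)
  ε-move, top Z: go to s0, push YZ → (s0, 02021222, YZ)
  read 0, top Y: go to s0, push X → (s0, 2021222, XZ)
  read 2, top X: go to s2, push ε → (s2, 021222, Z)
  ε-move, top Z: go to s0, push YZ → (s0, 021222, YZ)
  read 0, top Y: go to s0, push X → (s0, 21222, XZ)
  read 2, top X: go to s2, push ε → (s2, 1222, Z)
  ε-move, top Z: go to s0, push YZ → (s0, 1222, YZ)
  read 1, top Y: go to s1, push YY → (s1, 222, YYZ)
  read 2, top Y: go to s1, push Y → (s1, 22, YYZ)
  read 2, top Y: go to s1, push Y → (s1, 2, YYZ)
  read 2, top Y: go to s1, push Y → (s1, ε, YYZ)
All input consumed; M is in state s1.

s1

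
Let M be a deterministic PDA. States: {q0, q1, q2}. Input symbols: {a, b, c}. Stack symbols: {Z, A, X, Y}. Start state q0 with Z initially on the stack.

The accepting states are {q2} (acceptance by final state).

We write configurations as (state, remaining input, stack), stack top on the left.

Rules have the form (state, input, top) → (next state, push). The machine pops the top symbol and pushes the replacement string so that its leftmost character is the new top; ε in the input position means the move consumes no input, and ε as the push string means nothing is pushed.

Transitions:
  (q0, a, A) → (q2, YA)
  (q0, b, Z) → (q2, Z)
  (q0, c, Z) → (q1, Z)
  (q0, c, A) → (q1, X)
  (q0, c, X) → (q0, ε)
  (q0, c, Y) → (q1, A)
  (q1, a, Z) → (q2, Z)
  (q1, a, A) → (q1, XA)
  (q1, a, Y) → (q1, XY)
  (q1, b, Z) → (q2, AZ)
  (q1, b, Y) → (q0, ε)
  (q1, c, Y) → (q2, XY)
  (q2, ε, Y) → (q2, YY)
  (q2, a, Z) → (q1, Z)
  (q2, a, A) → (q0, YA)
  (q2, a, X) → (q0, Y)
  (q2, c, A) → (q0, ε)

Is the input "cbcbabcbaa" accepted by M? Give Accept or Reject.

(q0, cbcbabcbaa, Z) ⊢ (q1, bcbabcbaa, Z) ⊢ (q2, cbabcbaa, AZ) ⊢ (q0, babcbaa, Z) ⊢ (q2, abcbaa, Z) ⊢ (q1, bcbaa, Z) ⊢ (q2, cbaa, AZ) ⊢ (q0, baa, Z) ⊢ (q2, aa, Z) ⊢ (q1, a, Z) ⊢ (q2, ε, Z)
All input consumed; state q2 ∈ F.

Accept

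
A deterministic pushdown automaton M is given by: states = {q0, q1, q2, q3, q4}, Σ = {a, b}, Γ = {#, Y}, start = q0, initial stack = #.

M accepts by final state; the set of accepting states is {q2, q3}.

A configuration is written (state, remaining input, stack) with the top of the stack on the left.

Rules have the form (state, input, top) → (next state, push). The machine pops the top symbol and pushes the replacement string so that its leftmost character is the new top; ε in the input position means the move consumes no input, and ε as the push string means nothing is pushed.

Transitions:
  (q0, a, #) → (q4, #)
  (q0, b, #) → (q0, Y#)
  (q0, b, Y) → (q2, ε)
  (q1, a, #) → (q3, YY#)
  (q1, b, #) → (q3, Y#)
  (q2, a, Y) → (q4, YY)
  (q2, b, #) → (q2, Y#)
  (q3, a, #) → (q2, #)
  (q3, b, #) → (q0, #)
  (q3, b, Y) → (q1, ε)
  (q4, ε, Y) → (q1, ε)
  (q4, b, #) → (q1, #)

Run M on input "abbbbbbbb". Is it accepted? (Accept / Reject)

Accept

(q0, abbbbbbbb, #)
  read a, top #: go to q4, push # → (q4, bbbbbbbb, #)
  read b, top #: go to q1, push # → (q1, bbbbbbb, #)
  read b, top #: go to q3, push Y# → (q3, bbbbbb, Y#)
  read b, top Y: go to q1, push ε → (q1, bbbbb, #)
  read b, top #: go to q3, push Y# → (q3, bbbb, Y#)
  read b, top Y: go to q1, push ε → (q1, bbb, #)
  read b, top #: go to q3, push Y# → (q3, bb, Y#)
  read b, top Y: go to q1, push ε → (q1, b, #)
  read b, top #: go to q3, push Y# → (q3, ε, Y#)
All input consumed; state q3 ∈ F.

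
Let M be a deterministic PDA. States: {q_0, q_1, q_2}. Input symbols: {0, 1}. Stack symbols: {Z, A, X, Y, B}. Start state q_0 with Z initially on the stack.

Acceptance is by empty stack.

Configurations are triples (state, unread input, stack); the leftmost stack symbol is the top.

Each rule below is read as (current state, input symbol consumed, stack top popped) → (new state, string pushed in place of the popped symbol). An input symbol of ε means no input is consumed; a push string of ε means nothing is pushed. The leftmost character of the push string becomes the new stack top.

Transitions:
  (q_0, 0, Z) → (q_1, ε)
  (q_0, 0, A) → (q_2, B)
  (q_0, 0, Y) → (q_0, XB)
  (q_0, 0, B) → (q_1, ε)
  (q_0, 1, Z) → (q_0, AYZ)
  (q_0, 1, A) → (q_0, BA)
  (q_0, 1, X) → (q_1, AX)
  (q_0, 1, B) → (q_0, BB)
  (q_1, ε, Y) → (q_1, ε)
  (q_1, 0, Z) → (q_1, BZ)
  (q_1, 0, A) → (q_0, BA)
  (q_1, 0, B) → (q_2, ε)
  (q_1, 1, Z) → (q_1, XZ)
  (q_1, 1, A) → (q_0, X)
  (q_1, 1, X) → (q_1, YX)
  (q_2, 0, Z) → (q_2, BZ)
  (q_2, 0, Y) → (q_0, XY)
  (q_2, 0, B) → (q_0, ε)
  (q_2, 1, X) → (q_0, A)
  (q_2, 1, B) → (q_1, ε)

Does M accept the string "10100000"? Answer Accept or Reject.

Accept

(q_0, 10100000, Z)
  read 1, top Z: go to q_0, push AYZ → (q_0, 0100000, AYZ)
  read 0, top A: go to q_2, push B → (q_2, 100000, BYZ)
  read 1, top B: go to q_1, push ε → (q_1, 00000, YZ)
  ε-move, top Y: go to q_1, push ε → (q_1, 00000, Z)
  read 0, top Z: go to q_1, push BZ → (q_1, 0000, BZ)
  read 0, top B: go to q_2, push ε → (q_2, 000, Z)
  read 0, top Z: go to q_2, push BZ → (q_2, 00, BZ)
  read 0, top B: go to q_0, push ε → (q_0, 0, Z)
  read 0, top Z: go to q_1, push ε → (q_1, ε, ε)
All input consumed and the stack is empty.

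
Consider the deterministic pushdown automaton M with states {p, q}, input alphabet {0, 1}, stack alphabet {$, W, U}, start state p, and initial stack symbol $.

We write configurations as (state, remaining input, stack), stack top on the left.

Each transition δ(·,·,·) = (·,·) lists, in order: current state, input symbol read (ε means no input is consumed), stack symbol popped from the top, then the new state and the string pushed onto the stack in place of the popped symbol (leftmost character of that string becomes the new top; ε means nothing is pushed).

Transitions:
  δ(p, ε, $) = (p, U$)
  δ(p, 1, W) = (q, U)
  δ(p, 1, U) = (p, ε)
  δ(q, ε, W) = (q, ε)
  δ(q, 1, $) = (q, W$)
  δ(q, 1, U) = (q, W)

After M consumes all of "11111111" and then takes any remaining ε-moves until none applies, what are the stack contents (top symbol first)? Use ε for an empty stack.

(p, 11111111, $)
  ε-move, top $: go to p, push U$ → (p, 11111111, U$)
  read 1, top U: go to p, push ε → (p, 1111111, $)
  ε-move, top $: go to p, push U$ → (p, 1111111, U$)
  read 1, top U: go to p, push ε → (p, 111111, $)
  ε-move, top $: go to p, push U$ → (p, 111111, U$)
  read 1, top U: go to p, push ε → (p, 11111, $)
  ε-move, top $: go to p, push U$ → (p, 11111, U$)
  read 1, top U: go to p, push ε → (p, 1111, $)
  ε-move, top $: go to p, push U$ → (p, 1111, U$)
  read 1, top U: go to p, push ε → (p, 111, $)
  ε-move, top $: go to p, push U$ → (p, 111, U$)
  read 1, top U: go to p, push ε → (p, 11, $)
  ε-move, top $: go to p, push U$ → (p, 11, U$)
  read 1, top U: go to p, push ε → (p, 1, $)
  ε-move, top $: go to p, push U$ → (p, 1, U$)
  read 1, top U: go to p, push ε → (p, ε, $)
  ε-move, top $: go to p, push U$ → (p, ε, U$)
All input consumed in state p with stack U$.

U$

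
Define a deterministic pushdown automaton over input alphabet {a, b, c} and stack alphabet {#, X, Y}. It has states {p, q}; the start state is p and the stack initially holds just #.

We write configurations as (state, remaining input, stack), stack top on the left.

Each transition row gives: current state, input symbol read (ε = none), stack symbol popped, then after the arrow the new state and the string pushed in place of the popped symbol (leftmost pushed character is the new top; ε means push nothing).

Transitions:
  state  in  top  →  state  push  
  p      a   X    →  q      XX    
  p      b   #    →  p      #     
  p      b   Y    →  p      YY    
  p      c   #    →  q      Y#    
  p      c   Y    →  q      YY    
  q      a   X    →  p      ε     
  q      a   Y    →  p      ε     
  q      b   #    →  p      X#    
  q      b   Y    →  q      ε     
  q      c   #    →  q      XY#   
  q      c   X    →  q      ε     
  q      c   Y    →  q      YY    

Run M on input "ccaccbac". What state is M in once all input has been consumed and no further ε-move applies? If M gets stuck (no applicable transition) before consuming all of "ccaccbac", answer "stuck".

(p, ccaccbac, #)
  read c, top #: go to q, push Y# → (q, caccbac, Y#)
  read c, top Y: go to q, push YY → (q, accbac, YY#)
  read a, top Y: go to p, push ε → (p, ccbac, Y#)
  read c, top Y: go to q, push YY → (q, cbac, YY#)
  read c, top Y: go to q, push YY → (q, bac, YYY#)
  read b, top Y: go to q, push ε → (q, ac, YY#)
  read a, top Y: go to p, push ε → (p, c, Y#)
  read c, top Y: go to q, push YY → (q, ε, YY#)
All input consumed; M is in state q.

q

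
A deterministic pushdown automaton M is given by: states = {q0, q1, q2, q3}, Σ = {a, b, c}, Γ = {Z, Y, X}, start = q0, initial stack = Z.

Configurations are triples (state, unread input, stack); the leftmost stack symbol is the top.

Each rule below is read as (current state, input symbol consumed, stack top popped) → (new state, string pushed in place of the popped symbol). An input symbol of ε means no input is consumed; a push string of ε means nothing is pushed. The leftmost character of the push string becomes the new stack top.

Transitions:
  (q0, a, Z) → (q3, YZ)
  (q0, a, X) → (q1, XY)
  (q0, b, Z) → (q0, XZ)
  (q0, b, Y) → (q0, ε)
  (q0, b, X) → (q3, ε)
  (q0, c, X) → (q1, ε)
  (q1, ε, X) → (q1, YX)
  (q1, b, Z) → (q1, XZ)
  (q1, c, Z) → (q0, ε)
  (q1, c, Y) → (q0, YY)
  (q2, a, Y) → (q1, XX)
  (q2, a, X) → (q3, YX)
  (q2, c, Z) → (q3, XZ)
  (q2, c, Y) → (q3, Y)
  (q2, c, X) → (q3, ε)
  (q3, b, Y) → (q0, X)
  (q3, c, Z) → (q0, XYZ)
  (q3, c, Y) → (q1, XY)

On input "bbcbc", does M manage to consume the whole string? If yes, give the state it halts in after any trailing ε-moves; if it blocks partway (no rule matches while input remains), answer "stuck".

q1

(q0, bbcbc, Z)
  read b, top Z: go to q0, push XZ → (q0, bcbc, XZ)
  read b, top X: go to q3, push ε → (q3, cbc, Z)
  read c, top Z: go to q0, push XYZ → (q0, bc, XYZ)
  read b, top X: go to q3, push ε → (q3, c, YZ)
  read c, top Y: go to q1, push XY → (q1, ε, XYZ)
  ε-move, top X: go to q1, push YX → (q1, ε, YXYZ)
All input consumed; M is in state q1.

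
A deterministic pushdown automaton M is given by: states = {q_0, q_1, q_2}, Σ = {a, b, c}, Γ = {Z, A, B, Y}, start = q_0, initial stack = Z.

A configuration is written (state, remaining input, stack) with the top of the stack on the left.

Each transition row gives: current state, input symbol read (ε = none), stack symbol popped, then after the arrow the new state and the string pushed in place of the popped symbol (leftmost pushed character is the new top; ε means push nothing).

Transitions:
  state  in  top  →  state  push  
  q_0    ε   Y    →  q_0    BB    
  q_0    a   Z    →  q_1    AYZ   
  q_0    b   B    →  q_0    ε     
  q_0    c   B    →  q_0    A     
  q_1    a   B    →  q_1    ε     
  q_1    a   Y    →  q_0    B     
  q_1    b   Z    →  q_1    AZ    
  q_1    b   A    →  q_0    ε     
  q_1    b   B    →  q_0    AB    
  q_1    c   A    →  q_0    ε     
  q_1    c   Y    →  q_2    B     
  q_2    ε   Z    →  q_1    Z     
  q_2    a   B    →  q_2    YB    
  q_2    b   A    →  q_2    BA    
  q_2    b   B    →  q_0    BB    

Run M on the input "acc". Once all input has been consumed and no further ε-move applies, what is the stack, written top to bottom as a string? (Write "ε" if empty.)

ABZ

(q_0, acc, Z)
  read a, top Z: go to q_1, push AYZ → (q_1, cc, AYZ)
  read c, top A: go to q_0, push ε → (q_0, c, YZ)
  ε-move, top Y: go to q_0, push BB → (q_0, c, BBZ)
  read c, top B: go to q_0, push A → (q_0, ε, ABZ)
All input consumed in state q_0 with stack ABZ.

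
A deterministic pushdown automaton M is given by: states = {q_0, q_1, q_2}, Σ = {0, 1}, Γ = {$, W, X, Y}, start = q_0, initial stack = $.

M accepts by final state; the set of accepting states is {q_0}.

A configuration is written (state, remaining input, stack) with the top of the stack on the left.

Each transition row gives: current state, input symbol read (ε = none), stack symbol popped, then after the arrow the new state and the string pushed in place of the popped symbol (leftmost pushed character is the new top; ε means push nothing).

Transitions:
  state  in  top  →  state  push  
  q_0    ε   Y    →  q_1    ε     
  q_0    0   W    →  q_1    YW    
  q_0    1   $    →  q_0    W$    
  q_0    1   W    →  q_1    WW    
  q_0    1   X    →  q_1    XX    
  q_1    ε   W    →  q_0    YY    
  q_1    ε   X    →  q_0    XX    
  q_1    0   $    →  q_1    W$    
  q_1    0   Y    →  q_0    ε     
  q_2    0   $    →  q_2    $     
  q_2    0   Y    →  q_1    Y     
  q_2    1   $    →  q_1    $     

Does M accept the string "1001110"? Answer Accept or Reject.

(q_0, 1001110, $)
  read 1, top $: go to q_0, push W$ → (q_0, 001110, W$)
  read 0, top W: go to q_1, push YW → (q_1, 01110, YW$)
  read 0, top Y: go to q_0, push ε → (q_0, 1110, W$)
  read 1, top W: go to q_1, push WW → (q_1, 110, WW$)
  ε-move, top W: go to q_0, push YY → (q_0, 110, YYW$)
  ε-move, top Y: go to q_1, push ε → (q_1, 110, YW$)
No transition applies at (q_1, 110, YW$); input not fully consumed.

Reject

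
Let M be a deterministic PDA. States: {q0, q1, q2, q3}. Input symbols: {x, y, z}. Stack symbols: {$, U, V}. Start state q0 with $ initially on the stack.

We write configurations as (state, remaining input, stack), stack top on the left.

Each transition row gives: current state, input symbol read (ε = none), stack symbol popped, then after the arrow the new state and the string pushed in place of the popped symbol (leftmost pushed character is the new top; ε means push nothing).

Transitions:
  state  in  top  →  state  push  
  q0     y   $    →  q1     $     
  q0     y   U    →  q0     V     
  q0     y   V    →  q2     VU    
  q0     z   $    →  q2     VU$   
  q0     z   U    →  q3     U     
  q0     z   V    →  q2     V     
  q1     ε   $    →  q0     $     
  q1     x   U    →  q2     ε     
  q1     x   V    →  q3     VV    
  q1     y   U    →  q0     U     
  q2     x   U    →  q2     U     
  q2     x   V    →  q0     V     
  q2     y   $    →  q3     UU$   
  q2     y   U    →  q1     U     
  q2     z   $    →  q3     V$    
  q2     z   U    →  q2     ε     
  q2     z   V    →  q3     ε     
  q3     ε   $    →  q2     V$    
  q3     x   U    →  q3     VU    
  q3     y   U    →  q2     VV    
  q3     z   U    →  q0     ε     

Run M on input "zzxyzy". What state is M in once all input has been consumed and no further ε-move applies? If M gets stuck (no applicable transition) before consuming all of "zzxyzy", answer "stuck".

(q0, zzxyzy, $) ⊢ (q2, zxyzy, VU$) ⊢ (q3, xyzy, U$) ⊢ (q3, yzy, VU$)
No transition for (q3, y, top V); M blocks with input yzy remaining.

stuck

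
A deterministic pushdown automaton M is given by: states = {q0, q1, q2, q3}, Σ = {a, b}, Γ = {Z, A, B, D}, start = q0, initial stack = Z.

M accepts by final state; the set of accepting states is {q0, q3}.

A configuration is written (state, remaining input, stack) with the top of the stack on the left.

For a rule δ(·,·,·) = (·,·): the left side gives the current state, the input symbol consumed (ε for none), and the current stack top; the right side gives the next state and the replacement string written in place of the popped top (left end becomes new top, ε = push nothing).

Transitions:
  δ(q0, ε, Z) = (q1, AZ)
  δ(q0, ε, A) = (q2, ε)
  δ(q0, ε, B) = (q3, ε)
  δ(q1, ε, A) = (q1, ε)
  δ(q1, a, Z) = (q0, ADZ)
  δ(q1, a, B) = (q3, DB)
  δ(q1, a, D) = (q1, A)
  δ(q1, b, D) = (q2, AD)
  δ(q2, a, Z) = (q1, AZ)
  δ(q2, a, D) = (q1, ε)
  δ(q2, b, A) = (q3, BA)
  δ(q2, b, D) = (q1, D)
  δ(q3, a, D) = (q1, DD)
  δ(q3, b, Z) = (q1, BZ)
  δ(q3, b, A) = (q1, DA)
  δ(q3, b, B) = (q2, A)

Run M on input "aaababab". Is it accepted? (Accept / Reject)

Reject

(q0, aaababab, Z) ⊢ (q1, aaababab, AZ) ⊢ (q1, aaababab, Z) ⊢ (q0, aababab, ADZ) ⊢ (q2, aababab, DZ) ⊢ (q1, ababab, Z) ⊢ (q0, babab, ADZ) ⊢ (q2, babab, DZ) ⊢ (q1, abab, DZ) ⊢ (q1, bab, AZ) ⊢ (q1, bab, Z)
No transition applies at (q1, bab, Z); input not fully consumed.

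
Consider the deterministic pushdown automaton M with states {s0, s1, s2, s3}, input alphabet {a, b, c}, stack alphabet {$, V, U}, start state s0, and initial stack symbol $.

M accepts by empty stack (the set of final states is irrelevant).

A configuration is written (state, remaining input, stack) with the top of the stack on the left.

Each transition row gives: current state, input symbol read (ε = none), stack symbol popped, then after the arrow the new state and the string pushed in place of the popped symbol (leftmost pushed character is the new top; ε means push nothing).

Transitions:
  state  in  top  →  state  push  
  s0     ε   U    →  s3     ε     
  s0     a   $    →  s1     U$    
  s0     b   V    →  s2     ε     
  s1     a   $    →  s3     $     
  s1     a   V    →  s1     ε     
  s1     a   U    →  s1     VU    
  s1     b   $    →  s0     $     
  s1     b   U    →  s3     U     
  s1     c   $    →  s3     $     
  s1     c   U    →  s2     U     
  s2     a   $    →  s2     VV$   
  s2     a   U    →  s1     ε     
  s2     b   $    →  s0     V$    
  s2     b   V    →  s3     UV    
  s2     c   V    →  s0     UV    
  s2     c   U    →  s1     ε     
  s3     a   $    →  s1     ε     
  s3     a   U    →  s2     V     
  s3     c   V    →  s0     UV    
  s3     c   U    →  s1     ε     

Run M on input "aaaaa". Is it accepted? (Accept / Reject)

(s0, aaaaa, $) ⊢ (s1, aaaa, U$) ⊢ (s1, aaa, VU$) ⊢ (s1, aa, U$) ⊢ (s1, a, VU$) ⊢ (s1, ε, U$)
All input consumed; stack is U$, not empty, and no further ε-move applies.

Reject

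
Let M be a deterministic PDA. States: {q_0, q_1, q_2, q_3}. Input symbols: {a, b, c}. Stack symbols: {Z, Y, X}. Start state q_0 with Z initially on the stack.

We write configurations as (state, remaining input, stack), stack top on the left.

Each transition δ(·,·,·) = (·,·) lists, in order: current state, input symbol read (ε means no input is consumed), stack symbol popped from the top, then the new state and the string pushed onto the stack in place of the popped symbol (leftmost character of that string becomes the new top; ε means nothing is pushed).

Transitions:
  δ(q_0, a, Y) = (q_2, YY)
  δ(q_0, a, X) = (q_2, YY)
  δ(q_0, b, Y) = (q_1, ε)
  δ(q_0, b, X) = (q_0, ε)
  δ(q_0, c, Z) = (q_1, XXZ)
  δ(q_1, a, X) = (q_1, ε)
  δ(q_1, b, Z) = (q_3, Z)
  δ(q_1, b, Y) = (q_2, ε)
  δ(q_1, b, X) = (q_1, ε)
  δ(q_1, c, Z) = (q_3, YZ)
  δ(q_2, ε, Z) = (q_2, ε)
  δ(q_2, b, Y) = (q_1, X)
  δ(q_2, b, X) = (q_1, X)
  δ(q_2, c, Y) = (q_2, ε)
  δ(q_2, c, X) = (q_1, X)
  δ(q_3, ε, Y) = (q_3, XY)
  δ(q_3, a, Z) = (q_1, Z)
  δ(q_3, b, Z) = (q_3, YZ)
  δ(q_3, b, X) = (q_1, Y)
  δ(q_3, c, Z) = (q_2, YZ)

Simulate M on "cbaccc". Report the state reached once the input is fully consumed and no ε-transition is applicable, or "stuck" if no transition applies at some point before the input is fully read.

stuck

(q_0, cbaccc, Z)
  read c, top Z: go to q_1, push XXZ → (q_1, baccc, XXZ)
  read b, top X: go to q_1, push ε → (q_1, accc, XZ)
  read a, top X: go to q_1, push ε → (q_1, ccc, Z)
  read c, top Z: go to q_3, push YZ → (q_3, cc, YZ)
  ε-move, top Y: go to q_3, push XY → (q_3, cc, XYZ)
No transition for (q_3, c, top X); M blocks with input cc remaining.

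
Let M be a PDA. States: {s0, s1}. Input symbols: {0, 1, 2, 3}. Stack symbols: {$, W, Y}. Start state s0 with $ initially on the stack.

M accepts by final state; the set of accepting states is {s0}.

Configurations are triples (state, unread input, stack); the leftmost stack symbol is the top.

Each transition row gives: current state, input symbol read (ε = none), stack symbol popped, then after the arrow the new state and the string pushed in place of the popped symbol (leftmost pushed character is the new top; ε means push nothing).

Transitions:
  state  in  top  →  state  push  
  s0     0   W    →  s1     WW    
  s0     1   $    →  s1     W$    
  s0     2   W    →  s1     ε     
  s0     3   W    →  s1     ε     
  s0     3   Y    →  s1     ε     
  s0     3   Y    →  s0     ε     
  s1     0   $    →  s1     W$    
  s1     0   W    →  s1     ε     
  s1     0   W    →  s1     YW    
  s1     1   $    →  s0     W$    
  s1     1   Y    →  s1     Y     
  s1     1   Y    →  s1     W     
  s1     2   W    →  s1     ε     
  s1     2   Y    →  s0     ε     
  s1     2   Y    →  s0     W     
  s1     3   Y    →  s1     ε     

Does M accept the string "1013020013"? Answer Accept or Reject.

Reject

No computation consumes all input and reaches a final state.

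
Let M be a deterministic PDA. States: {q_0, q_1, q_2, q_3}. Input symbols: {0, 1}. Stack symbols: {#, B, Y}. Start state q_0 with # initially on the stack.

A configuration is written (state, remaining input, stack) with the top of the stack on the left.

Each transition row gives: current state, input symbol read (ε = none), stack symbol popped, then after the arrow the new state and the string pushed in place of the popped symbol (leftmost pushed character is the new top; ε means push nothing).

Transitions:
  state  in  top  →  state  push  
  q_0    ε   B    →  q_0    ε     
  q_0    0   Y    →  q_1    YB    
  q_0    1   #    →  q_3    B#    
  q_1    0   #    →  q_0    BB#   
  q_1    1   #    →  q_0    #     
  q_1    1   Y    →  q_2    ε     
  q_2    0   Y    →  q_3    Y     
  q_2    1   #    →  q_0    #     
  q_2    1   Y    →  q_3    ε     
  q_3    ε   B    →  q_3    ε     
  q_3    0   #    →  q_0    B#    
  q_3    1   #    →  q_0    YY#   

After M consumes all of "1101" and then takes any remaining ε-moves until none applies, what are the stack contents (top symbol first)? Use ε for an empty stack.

(q_0, 1101, #)
  read 1, top #: go to q_3, push B# → (q_3, 101, B#)
  ε-move, top B: go to q_3, push ε → (q_3, 101, #)
  read 1, top #: go to q_0, push YY# → (q_0, 01, YY#)
  read 0, top Y: go to q_1, push YB → (q_1, 1, YBY#)
  read 1, top Y: go to q_2, push ε → (q_2, ε, BY#)
All input consumed in state q_2 with stack BY#.

BY#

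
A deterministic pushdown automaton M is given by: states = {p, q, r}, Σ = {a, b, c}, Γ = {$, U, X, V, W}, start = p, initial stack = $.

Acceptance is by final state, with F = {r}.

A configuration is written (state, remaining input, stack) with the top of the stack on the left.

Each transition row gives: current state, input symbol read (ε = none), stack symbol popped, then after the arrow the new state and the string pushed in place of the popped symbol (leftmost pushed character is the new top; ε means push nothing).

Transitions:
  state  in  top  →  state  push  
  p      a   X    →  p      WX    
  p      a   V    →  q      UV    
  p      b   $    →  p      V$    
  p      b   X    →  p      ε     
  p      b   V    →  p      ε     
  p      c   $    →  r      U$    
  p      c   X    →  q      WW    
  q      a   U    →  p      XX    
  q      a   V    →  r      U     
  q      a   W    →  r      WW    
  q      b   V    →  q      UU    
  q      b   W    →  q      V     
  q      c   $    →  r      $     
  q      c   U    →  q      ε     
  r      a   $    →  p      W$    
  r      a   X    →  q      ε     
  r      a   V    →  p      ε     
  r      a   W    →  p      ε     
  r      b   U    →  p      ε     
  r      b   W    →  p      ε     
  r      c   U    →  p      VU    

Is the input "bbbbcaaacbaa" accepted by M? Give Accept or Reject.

Reject

(p, bbbbcaaacbaa, $)
  read b, top $: go to p, push V$ → (p, bbbcaaacbaa, V$)
  read b, top V: go to p, push ε → (p, bbcaaacbaa, $)
  read b, top $: go to p, push V$ → (p, bcaaacbaa, V$)
  read b, top V: go to p, push ε → (p, caaacbaa, $)
  read c, top $: go to r, push U$ → (r, aaacbaa, U$)
No transition applies at (r, aaacbaa, U$); input not fully consumed.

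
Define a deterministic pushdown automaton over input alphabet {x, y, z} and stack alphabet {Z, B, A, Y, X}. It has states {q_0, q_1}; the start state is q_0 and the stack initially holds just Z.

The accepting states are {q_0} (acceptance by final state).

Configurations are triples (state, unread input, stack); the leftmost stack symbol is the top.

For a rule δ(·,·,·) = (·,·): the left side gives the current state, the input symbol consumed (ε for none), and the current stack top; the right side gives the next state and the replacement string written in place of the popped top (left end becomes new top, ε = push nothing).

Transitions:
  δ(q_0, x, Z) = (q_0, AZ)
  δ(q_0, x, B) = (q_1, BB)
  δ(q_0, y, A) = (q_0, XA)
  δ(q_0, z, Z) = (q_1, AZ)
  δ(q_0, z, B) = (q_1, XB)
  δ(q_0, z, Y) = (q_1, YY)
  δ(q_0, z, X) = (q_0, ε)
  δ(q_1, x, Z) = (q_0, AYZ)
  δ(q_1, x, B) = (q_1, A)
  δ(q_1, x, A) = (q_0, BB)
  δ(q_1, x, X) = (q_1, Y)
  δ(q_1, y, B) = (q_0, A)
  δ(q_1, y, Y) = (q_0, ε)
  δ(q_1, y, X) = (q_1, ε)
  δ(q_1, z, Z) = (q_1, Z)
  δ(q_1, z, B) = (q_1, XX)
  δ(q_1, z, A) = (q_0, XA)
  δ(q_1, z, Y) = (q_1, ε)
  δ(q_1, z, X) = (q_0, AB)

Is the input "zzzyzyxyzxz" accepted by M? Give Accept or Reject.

Reject

(q_0, zzzyzyxyzxz, Z)
  read z, top Z: go to q_1, push AZ → (q_1, zzyzyxyzxz, AZ)
  read z, top A: go to q_0, push XA → (q_0, zyzyxyzxz, XAZ)
  read z, top X: go to q_0, push ε → (q_0, yzyxyzxz, AZ)
  read y, top A: go to q_0, push XA → (q_0, zyxyzxz, XAZ)
  read z, top X: go to q_0, push ε → (q_0, yxyzxz, AZ)
  read y, top A: go to q_0, push XA → (q_0, xyzxz, XAZ)
No transition applies at (q_0, xyzxz, XAZ); input not fully consumed.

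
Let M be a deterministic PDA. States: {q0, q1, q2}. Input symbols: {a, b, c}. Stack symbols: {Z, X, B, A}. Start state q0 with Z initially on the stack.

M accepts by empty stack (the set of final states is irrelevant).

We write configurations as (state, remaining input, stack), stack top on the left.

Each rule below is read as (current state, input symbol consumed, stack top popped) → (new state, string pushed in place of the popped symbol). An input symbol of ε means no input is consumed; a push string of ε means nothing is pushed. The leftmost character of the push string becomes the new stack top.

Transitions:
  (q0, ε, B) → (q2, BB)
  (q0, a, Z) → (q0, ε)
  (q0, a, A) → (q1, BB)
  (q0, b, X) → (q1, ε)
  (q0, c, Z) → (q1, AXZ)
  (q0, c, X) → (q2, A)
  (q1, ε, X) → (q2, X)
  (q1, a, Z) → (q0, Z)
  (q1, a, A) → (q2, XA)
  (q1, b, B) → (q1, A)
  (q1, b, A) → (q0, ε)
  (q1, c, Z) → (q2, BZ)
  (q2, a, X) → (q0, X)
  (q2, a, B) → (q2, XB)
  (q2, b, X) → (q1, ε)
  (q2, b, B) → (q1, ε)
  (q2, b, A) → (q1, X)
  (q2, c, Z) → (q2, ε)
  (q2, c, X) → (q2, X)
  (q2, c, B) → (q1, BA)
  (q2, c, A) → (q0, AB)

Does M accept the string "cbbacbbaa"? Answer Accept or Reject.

Accept

(q0, cbbacbbaa, Z)
  read c, top Z: go to q1, push AXZ → (q1, bbacbbaa, AXZ)
  read b, top A: go to q0, push ε → (q0, bacbbaa, XZ)
  read b, top X: go to q1, push ε → (q1, acbbaa, Z)
  read a, top Z: go to q0, push Z → (q0, cbbaa, Z)
  read c, top Z: go to q1, push AXZ → (q1, bbaa, AXZ)
  read b, top A: go to q0, push ε → (q0, baa, XZ)
  read b, top X: go to q1, push ε → (q1, aa, Z)
  read a, top Z: go to q0, push Z → (q0, a, Z)
  read a, top Z: go to q0, push ε → (q0, ε, ε)
All input consumed and the stack is empty.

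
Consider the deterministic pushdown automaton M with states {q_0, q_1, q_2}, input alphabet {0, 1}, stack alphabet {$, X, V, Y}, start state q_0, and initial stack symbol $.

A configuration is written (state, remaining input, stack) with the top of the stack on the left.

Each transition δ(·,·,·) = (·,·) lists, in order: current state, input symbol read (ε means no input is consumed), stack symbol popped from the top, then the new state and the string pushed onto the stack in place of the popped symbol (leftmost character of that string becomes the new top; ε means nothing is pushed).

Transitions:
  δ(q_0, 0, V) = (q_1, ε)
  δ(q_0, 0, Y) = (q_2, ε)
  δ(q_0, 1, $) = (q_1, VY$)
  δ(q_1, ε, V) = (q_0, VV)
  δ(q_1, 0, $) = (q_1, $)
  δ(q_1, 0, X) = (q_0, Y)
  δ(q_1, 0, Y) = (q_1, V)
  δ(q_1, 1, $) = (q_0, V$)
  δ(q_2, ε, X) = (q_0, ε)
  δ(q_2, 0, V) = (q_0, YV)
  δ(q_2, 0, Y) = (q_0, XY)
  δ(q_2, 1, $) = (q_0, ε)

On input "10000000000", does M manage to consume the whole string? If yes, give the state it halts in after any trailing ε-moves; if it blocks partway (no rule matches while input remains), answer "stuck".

q_0

(q_0, 10000000000, $)
  read 1, top $: go to q_1, push VY$ → (q_1, 0000000000, VY$)
  ε-move, top V: go to q_0, push VV → (q_0, 0000000000, VVY$)
  read 0, top V: go to q_1, push ε → (q_1, 000000000, VY$)
  ε-move, top V: go to q_0, push VV → (q_0, 000000000, VVY$)
  read 0, top V: go to q_1, push ε → (q_1, 00000000, VY$)
  ε-move, top V: go to q_0, push VV → (q_0, 00000000, VVY$)
  read 0, top V: go to q_1, push ε → (q_1, 0000000, VY$)
  ε-move, top V: go to q_0, push VV → (q_0, 0000000, VVY$)
  read 0, top V: go to q_1, push ε → (q_1, 000000, VY$)
  ε-move, top V: go to q_0, push VV → (q_0, 000000, VVY$)
  read 0, top V: go to q_1, push ε → (q_1, 00000, VY$)
  ε-move, top V: go to q_0, push VV → (q_0, 00000, VVY$)
  read 0, top V: go to q_1, push ε → (q_1, 0000, VY$)
  ε-move, top V: go to q_0, push VV → (q_0, 0000, VVY$)
  read 0, top V: go to q_1, push ε → (q_1, 000, VY$)
  ε-move, top V: go to q_0, push VV → (q_0, 000, VVY$)
  read 0, top V: go to q_1, push ε → (q_1, 00, VY$)
  ε-move, top V: go to q_0, push VV → (q_0, 00, VVY$)
  read 0, top V: go to q_1, push ε → (q_1, 0, VY$)
  ε-move, top V: go to q_0, push VV → (q_0, 0, VVY$)
  read 0, top V: go to q_1, push ε → (q_1, ε, VY$)
  ε-move, top V: go to q_0, push VV → (q_0, ε, VVY$)
All input consumed; M is in state q_0.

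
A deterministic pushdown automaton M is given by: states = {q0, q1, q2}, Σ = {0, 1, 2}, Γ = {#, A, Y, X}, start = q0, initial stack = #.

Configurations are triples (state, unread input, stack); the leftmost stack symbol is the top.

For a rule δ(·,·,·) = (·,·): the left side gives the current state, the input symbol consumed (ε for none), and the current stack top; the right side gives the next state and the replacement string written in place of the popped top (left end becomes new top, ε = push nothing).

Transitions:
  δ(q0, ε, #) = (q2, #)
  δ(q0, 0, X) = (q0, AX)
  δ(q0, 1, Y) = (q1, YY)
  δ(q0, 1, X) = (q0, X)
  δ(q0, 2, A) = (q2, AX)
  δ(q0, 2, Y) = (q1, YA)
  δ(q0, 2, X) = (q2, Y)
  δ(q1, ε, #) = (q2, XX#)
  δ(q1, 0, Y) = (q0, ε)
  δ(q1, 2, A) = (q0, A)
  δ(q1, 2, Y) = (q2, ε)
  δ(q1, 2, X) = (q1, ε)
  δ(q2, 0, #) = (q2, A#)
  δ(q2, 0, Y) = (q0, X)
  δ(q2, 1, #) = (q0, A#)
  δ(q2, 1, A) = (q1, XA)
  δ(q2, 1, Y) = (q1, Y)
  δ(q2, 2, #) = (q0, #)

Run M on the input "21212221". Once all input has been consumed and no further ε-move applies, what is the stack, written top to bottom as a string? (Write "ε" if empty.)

XAXX#

(q0, 21212221, #) ⊢ (q2, 21212221, #) ⊢ (q0, 1212221, #) ⊢ (q2, 1212221, #) ⊢ (q0, 212221, A#) ⊢ (q2, 12221, AX#) ⊢ (q1, 2221, XAX#) ⊢ (q1, 221, AX#) ⊢ (q0, 21, AX#) ⊢ (q2, 1, AXX#) ⊢ (q1, ε, XAXX#)
All input consumed in state q1 with stack XAXX#.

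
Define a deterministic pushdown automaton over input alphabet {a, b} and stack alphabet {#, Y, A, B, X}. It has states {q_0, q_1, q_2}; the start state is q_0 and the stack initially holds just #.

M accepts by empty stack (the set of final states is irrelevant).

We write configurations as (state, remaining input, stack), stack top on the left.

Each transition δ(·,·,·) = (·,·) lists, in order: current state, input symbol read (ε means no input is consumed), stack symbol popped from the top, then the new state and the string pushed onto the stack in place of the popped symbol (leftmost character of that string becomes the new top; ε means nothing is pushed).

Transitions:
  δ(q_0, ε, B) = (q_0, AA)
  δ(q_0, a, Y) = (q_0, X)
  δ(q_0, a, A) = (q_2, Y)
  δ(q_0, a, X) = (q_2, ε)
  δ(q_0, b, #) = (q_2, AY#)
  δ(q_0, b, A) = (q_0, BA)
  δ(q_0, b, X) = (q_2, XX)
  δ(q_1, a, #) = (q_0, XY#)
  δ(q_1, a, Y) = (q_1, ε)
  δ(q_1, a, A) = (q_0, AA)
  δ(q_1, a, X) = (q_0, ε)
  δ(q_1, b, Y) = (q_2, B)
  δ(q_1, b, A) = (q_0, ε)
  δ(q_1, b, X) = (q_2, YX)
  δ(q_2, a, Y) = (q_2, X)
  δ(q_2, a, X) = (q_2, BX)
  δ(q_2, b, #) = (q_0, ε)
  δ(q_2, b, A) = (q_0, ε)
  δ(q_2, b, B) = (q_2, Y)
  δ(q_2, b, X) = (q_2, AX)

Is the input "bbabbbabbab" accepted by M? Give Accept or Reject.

Accept

(q_0, bbabbbabbab, #)
  read b, top #: go to q_2, push AY# → (q_2, babbbabbab, AY#)
  read b, top A: go to q_0, push ε → (q_0, abbbabbab, Y#)
  read a, top Y: go to q_0, push X → (q_0, bbbabbab, X#)
  read b, top X: go to q_2, push XX → (q_2, bbabbab, XX#)
  read b, top X: go to q_2, push AX → (q_2, babbab, AXX#)
  read b, top A: go to q_0, push ε → (q_0, abbab, XX#)
  read a, top X: go to q_2, push ε → (q_2, bbab, X#)
  read b, top X: go to q_2, push AX → (q_2, bab, AX#)
  read b, top A: go to q_0, push ε → (q_0, ab, X#)
  read a, top X: go to q_2, push ε → (q_2, b, #)
  read b, top #: go to q_0, push ε → (q_0, ε, ε)
All input consumed and the stack is empty.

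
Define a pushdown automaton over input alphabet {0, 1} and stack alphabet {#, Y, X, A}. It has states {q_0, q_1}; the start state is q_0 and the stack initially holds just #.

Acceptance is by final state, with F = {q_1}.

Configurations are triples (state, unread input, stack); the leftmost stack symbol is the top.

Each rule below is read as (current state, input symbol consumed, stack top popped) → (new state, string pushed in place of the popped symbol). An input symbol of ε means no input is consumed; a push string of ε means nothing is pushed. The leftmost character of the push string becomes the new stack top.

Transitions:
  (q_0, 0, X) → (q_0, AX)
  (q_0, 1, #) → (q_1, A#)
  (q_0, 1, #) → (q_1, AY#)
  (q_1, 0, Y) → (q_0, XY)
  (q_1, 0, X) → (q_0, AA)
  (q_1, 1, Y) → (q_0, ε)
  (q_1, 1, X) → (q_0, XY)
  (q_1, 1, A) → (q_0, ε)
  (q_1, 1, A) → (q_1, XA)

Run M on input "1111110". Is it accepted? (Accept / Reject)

No computation consumes all input and reaches a final state.

Reject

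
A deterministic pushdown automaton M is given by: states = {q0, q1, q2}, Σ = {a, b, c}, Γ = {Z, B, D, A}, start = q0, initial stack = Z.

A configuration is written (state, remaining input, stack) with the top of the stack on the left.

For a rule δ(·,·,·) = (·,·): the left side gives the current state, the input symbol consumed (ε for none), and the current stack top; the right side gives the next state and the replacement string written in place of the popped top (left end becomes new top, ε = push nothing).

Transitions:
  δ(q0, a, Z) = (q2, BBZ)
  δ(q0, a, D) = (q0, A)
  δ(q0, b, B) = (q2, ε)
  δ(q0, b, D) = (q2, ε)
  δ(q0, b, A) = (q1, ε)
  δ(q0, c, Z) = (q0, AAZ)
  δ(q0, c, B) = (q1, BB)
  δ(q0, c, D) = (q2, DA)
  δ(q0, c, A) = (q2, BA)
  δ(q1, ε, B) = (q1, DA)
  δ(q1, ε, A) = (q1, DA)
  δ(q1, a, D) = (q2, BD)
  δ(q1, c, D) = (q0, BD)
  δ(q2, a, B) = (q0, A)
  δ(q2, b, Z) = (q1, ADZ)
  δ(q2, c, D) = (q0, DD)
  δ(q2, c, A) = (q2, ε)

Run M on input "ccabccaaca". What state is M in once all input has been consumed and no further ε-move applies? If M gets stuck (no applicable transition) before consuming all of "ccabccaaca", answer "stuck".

(q0, ccabccaaca, Z)
  read c, top Z: go to q0, push AAZ → (q0, cabccaaca, AAZ)
  read c, top A: go to q2, push BA → (q2, abccaaca, BAAZ)
  read a, top B: go to q0, push A → (q0, bccaaca, AAAZ)
  read b, top A: go to q1, push ε → (q1, ccaaca, AAZ)
  ε-move, top A: go to q1, push DA → (q1, ccaaca, DAAZ)
  read c, top D: go to q0, push BD → (q0, caaca, BDAAZ)
  read c, top B: go to q1, push BB → (q1, aaca, BBDAAZ)
  ε-move, top B: go to q1, push DA → (q1, aaca, DABDAAZ)
  read a, top D: go to q2, push BD → (q2, aca, BDABDAAZ)
  read a, top B: go to q0, push A → (q0, ca, ADABDAAZ)
  read c, top A: go to q2, push BA → (q2, a, BADABDAAZ)
  read a, top B: go to q0, push A → (q0, ε, AADABDAAZ)
All input consumed; M is in state q0.

q0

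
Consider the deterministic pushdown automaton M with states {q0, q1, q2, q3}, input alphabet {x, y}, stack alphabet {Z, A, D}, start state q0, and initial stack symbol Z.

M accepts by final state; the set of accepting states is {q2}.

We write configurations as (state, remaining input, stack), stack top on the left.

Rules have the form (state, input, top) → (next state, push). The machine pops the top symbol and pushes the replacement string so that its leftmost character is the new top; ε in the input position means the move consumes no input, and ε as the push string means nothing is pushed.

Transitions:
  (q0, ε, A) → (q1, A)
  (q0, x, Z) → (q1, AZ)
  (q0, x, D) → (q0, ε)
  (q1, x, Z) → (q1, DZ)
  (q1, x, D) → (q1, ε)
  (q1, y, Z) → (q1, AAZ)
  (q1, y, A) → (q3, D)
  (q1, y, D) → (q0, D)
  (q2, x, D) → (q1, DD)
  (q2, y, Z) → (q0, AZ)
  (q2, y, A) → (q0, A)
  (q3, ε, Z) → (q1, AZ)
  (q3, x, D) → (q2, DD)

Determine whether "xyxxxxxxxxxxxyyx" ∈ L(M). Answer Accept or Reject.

(q0, xyxxxxxxxxxxxyyx, Z)
  read x, top Z: go to q1, push AZ → (q1, yxxxxxxxxxxxyyx, AZ)
  read y, top A: go to q3, push D → (q3, xxxxxxxxxxxyyx, DZ)
  read x, top D: go to q2, push DD → (q2, xxxxxxxxxxyyx, DDZ)
  read x, top D: go to q1, push DD → (q1, xxxxxxxxxyyx, DDDZ)
  read x, top D: go to q1, push ε → (q1, xxxxxxxxyyx, DDZ)
  read x, top D: go to q1, push ε → (q1, xxxxxxxyyx, DZ)
  read x, top D: go to q1, push ε → (q1, xxxxxxyyx, Z)
  read x, top Z: go to q1, push DZ → (q1, xxxxxyyx, DZ)
  read x, top D: go to q1, push ε → (q1, xxxxyyx, Z)
  read x, top Z: go to q1, push DZ → (q1, xxxyyx, DZ)
  read x, top D: go to q1, push ε → (q1, xxyyx, Z)
  read x, top Z: go to q1, push DZ → (q1, xyyx, DZ)
  read x, top D: go to q1, push ε → (q1, yyx, Z)
  read y, top Z: go to q1, push AAZ → (q1, yx, AAZ)
  read y, top A: go to q3, push D → (q3, x, DAZ)
  read x, top D: go to q2, push DD → (q2, ε, DDAZ)
All input consumed; state q2 ∈ F.

Accept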